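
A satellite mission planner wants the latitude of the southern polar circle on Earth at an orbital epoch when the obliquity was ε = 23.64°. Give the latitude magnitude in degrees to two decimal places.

66.36°

The polar circle is the lowest latitude that experiences at least one full rotation of continuous darkness at the northern-summer solstice; it lies at |φ| = 90° − ε = 90° − 23.64° = 66.36°.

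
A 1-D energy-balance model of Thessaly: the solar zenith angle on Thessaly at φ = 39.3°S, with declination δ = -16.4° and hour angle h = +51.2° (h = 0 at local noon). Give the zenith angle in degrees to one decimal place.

θ_z = 49.9°

cos θ_z = sin φ sin δ + cos φ cos δ cos h = 0.178830 + 0.465163 = 0.643993.
θ_z = arccos(0.643993) = 49.9°.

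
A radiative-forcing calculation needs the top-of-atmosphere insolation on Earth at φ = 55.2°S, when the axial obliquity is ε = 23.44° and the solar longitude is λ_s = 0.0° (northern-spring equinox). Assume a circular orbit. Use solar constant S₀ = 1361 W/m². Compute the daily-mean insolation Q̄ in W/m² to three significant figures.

Solar declination: sin δ = sin ε · sin λ_s = sin 23.44° × sin 0.0° = 0.00000, so δ = +0.000°.
cos H₀ = −tan(-55.2°) tan(+0.000°) = 0.0000, H₀ = 1.5708 rad.
Bracket: H₀ sin φ sin δ + cos φ cos δ sin H₀ = 1.5708×-0.82115×0.00000 + 0.57071×1.00000×1.00000 = -0.000000 + 0.570710 = 0.570710.
Q̄ = (S₀/π) × [bracket] = (1361/π) × 0.570710 = 247.2 W/m².

Q̄ ≈ 247 W/m²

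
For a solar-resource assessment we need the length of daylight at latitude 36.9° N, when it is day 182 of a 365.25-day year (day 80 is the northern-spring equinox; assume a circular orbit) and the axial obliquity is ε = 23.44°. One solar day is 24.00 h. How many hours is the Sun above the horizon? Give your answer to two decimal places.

14.48 h

Solar longitude: λ_s = 360° × (182 − 80)/365.25 = 100.534°.
sin δ = sin 23.44° × sin 100.534° = 0.39108, so δ = +23.022°.
cos H₀ = −tan φ · tan δ = −tan(+36.9°) × tan(+23.022°) = -0.3190, so H₀ = 1.8955 rad = 108.61°.
Daylight = 2H₀/(2π) × 24.00 h = (1.8955/π) × 24.00 = 14.48 h.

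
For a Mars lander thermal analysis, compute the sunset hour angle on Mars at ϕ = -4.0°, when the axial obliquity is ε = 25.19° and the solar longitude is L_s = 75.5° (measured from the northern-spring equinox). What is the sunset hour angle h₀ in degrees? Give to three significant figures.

Solar declination: sin δ = sin ε · sin L_s = sin 25.19° × sin 75.5° = 0.41206, so δ = +24.335°.
cos h₀ = −tan ϕ · tan δ = −tan(-4.0°) × tan(+24.335°) = 0.0316, so h₀ = 1.5392 rad = 88.19°.

h₀ = 88.2°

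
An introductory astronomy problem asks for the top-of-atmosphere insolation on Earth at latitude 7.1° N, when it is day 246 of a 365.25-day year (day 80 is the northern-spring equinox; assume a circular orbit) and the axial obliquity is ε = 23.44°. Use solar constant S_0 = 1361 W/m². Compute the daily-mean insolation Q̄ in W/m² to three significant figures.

Q̄ ≈ 437 W/m²

Solar longitude: L_s = 360° × (246 − 80)/365.25 = 163.614°.
sin δ = sin 23.44° × sin 163.614° = 0.11222, so δ = +6.443°.
cos h₀ = −tan(+7.1°) tan(+6.443°) = -0.0141, h₀ = 1.5849 rad.
Bracket: h₀ sin ϕ sin δ + cos ϕ cos δ sin h₀ = 1.5849×0.12360×0.11222 + 0.99233×0.99368×0.99990 = 0.021983 + 0.985960 = 1.007943.
Q̄ = (S_0/π) × [bracket] = (1361/π) × 1.007943 = 436.7 W/m².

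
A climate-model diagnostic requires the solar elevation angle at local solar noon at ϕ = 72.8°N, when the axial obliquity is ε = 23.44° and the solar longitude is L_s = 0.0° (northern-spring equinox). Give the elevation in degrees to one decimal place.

Solar declination: sin δ = sin ε · sin L_s = sin 23.44° × sin 0.0° = 0.00000, so δ = +0.000°.
At local noon the hour angle is zero, so the zenith angle equals |ϕ − δ| = |+72.8° − (+0.000°)| = 72.800°.
Elevation = 90° − 72.800° = 17.2°.

17.2°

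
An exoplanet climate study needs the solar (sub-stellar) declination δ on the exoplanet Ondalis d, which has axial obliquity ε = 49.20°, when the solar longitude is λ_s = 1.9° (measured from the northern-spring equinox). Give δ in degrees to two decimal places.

sin δ = sin ε · sin λ_s = sin 49.20° × sin 1.9° = 0.025098.
δ = arcsin(0.025098) = +1.44°.

δ = +1.44°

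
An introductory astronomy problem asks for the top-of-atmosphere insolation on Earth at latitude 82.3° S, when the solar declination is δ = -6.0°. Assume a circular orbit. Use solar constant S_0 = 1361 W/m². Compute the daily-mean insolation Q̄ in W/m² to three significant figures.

cos h₀ = −tan(-82.3°) tan(-6.000°) = -0.7774, h₀ = 2.4613 rad.
Bracket: h₀ sin ϕ sin δ + cos ϕ cos δ sin h₀ = 2.4613×-0.99098×-0.10453 + 0.13399×0.99452×0.62905 = 0.254959 + 0.083825 = 0.338784.
Q̄ = (S_0/π) × [bracket] = (1361/π) × 0.338784 = 146.8 W/m².

Q̄ ≈ 147 W/m²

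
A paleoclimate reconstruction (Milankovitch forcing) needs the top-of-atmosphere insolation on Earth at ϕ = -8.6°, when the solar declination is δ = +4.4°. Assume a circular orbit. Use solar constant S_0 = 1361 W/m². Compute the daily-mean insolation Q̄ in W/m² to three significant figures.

cos h₀ = −tan(-8.6°) tan(+4.400°) = 0.0116, h₀ = 1.5592 rad.
Bracket: h₀ sin ϕ sin δ + cos ϕ cos δ sin h₀ = 1.5592×-0.14954×0.07672 + 0.98876×0.99705×0.99993 = -0.017888 + 0.985774 = 0.967886.
Q̄ = (S_0/π) × [bracket] = (1361/π) × 0.967886 = 419.3 W/m².

Q̄ ≈ 419 W/m²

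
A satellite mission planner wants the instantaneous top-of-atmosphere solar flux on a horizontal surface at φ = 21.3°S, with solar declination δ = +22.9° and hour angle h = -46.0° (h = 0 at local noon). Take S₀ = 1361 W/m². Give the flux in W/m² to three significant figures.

619 W/m²

cos θ_z = sin φ sin δ + cos φ cos δ cos h = -0.141350 + 0.596198 = 0.454848.
Flux = S₀ · cos θ_z = 1361 × 0.454848 = 619.0 W/m².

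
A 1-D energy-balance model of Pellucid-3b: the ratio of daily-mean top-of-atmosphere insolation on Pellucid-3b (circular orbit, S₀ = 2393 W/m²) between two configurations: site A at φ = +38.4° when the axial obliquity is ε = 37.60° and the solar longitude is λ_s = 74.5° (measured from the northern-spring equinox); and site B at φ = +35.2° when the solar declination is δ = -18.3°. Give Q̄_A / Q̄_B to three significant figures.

— Configuration A (φ=+38.4°):
Solar declination: sin δ = sin ε · sin λ_s = sin 37.60° × sin 74.5° = 0.58795, so δ = +36.012°.
cos H₀ = −tan(+38.4°) tan(+36.012°) = -0.5761, H₀ = 2.1848 rad.
Bracket: H₀ sin φ sin δ + cos φ cos δ sin H₀ = 2.1848×0.62115×0.58795 + 0.78369×0.80889×0.81738 = 0.797900 + 0.518153 = 1.316053.
Q̄ = (S₀/π) × [bracket] = (2393/π) × 1.316053 = 1002.5 W/m².
— Configuration B (φ=+35.2°):
cos H₀ = −tan(+35.2°) tan(-18.300°) = 0.2333, H₀ = 1.3353 rad.
Bracket: H₀ sin φ sin δ + cos φ cos δ sin H₀ = 1.3353×0.57643×-0.31399 + 0.81714×0.94943×0.97241 = -0.241680 + 0.754412 = 0.512732.
Q̄ = (S₀/π) × [bracket] = (2393/π) × 0.512732 = 390.56 W/m².
Ratio Q̄_A / Q̄_B = 1002.5 / 390.56 = 2.567.

Q̄_A / Q̄_B ≈ 2.57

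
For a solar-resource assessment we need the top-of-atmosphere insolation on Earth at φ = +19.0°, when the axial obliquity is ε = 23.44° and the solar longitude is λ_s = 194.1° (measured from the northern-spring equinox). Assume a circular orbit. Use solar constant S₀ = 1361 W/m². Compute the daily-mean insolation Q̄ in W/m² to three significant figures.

Q̄ ≈ 386 W/m²

Solar declination: sin δ = sin ε · sin λ_s = sin 23.44° × sin 194.1° = -0.09691, so δ = -5.561°.
cos H₀ = −tan(+19.0°) tan(-5.561°) = 0.0335, H₀ = 1.5373 rad.
Bracket: H₀ sin φ sin δ + cos φ cos δ sin H₀ = 1.5373×0.32557×-0.09691 + 0.94552×0.99529×0.99944 = -0.048503 + 0.940540 = 0.892037.
Q̄ = (S₀/π) × [bracket] = (1361/π) × 0.892037 = 386.4 W/m².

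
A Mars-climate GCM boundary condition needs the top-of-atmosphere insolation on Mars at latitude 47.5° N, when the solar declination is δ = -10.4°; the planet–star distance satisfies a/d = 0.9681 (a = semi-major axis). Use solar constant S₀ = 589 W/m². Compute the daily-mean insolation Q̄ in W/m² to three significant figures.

Q̄ ≈ 82.4 W/m²

cos H₀ = −tan(+47.5°) tan(-10.400°) = 0.2003, H₀ = 1.3691 rad.
Bracket: H₀ sin φ sin δ + cos φ cos δ sin H₀ = 1.3691×0.73728×-0.18052 + 0.67559×0.98357×0.97974 = -0.182219 + 0.651027 = 0.468808.
Inverse-square distance factor (a/d)² = 0.9681² = 0.937218.
Q̄ = (S₀/π) × 0.937218 × [bracket] = (589/π) × 0.937218 × 0.468808 = 82.38 W/m².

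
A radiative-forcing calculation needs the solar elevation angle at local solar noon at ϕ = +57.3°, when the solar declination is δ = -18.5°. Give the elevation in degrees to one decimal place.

At local noon the hour angle is zero, so the zenith angle equals |ϕ − δ| = |+57.3° − (-18.500°)| = 75.800°.
Elevation = 90° − 75.800° = 14.2°.

14.2°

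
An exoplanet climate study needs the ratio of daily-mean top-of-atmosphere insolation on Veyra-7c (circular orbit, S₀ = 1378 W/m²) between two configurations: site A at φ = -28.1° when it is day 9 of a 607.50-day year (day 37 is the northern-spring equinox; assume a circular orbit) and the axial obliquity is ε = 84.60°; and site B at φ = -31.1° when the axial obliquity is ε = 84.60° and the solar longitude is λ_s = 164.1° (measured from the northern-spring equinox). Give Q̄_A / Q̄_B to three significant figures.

Q̄_A / Q̄_B ≈ 1.74

— Configuration A (φ=-28.1°):
Solar longitude: λ_s = 360° × (9 − 37)/607.50 = -16.593°, i.e. -16.593° + 360° = 343.407°.
sin δ = sin 84.60° × sin 343.407° = -0.28430, so δ = -16.517°.
cos H₀ = −tan(-28.1°) tan(-16.517°) = -0.1583, H₀ = 1.7298 rad.
Bracket: H₀ sin φ sin δ + cos φ cos δ sin H₀ = 1.7298×-0.47101×-0.28430 + 0.88213×0.95874×0.98739 = 0.231634 + 0.835069 = 1.066703.
Q̄ = (S₀/π) × [bracket] = (1378/π) × 1.066703 = 467.89 W/m².
— Configuration B (φ=-31.1°):
Solar declination: sin δ = sin ε · sin λ_s = sin 84.60° × sin 164.1° = 0.27274, so δ = +15.828°.
cos H₀ = −tan(-31.1°) tan(+15.828°) = 0.1710, H₀ = 1.3989 rad.
Bracket: H₀ sin φ sin δ + cos φ cos δ sin H₀ = 1.3989×-0.51653×0.27274 + 0.85627×0.96209×0.98527 = -0.197075 + 0.811674 = 0.614599.
Q̄ = (S₀/π) × [bracket] = (1378/π) × 0.614599 = 269.58 W/m².
Ratio Q̄_A / Q̄_B = 467.89 / 269.58 = 1.736.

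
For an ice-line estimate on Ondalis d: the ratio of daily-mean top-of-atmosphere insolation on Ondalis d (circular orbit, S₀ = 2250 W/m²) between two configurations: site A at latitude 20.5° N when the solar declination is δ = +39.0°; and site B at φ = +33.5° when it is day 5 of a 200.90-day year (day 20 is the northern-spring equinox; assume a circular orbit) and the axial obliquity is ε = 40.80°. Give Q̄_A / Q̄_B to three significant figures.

— Configuration A (φ=+20.5°):
cos H₀ = −tan(+20.5°) tan(+39.000°) = -0.3028, H₀ = 1.8784 rad.
Bracket: H₀ sin φ sin δ + cos φ cos δ sin H₀ = 1.8784×0.35021×0.62932 + 0.93667×0.77715×0.95306 = 0.413988 + 0.693764 = 1.107752.
Q̄ = (S₀/π) × [bracket] = (2250/π) × 1.107752 = 793.37 W/m².
— Configuration B (φ=+33.5°):
Solar longitude: λ_s = 360° × (5 − 20)/200.90 = -26.879°, i.e. -26.879° + 360° = 333.121°.
sin δ = sin 40.80° × sin 333.121° = -0.29542, so δ = -17.183°.
cos H₀ = −tan(+33.5°) tan(-17.183°) = 0.2047, H₀ = 1.3647 rad.
Bracket: H₀ sin φ sin δ + cos φ cos δ sin H₀ = 1.3647×0.55194×-0.29542 + 0.83389×0.95537×0.97883 = -0.222520 + 0.779808 = 0.557288.
Q̄ = (S₀/π) × [bracket] = (2250/π) × 0.557288 = 399.13 W/m².
Ratio Q̄_A / Q̄_B = 793.37 / 399.13 = 1.988.

Q̄_A / Q̄_B ≈ 1.99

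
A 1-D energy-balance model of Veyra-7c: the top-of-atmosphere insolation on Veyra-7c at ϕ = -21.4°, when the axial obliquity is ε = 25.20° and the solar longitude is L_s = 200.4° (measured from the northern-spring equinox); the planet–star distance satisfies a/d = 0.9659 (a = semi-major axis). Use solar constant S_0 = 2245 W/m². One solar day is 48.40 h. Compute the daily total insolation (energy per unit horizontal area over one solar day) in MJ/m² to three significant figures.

117 MJ/m²

Solar declination: sin δ = sin ε · sin L_s = sin 25.20° × sin 200.4° = -0.14841, so δ = -8.535°.
cos h₀ = −tan(-21.4°) tan(-8.535°) = -0.0588, h₀ = 1.6296 rad.
Bracket: h₀ sin ϕ sin δ + cos ϕ cos δ sin h₀ = 1.6296×-0.36488×-0.14841 + 0.93106×0.98893×0.99827 = 0.088246 + 0.919160 = 1.007406.
Inverse-square distance factor (a/d)² = 0.9659² = 0.932963.
Q̄ = (S_0/π) × 0.932963 × [bracket] = (2245/π) × 0.932963 × 1.007406 = 671.64 W/m².
Daily total = Q̄ × 48.40 h × 3600 s/h = 671.64 × 48.40 × 3600 / 10⁶ = 117.0 MJ/m².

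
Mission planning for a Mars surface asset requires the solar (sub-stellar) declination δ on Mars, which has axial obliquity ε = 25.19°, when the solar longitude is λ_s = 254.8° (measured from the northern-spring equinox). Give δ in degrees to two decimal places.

sin δ = sin ε · sin λ_s = sin 25.19° × sin 254.8° = -0.410732.
δ = arcsin(-0.410732) = -24.25°.

δ = -24.25°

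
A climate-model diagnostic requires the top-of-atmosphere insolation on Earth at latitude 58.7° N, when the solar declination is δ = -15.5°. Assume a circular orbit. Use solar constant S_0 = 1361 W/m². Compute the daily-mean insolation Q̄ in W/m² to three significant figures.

Q̄ ≈ 84.5 W/m²

cos h₀ = −tan(+58.7°) tan(-15.500°) = 0.4561, h₀ = 1.0972 rad.
Bracket: h₀ sin ϕ sin δ + cos ϕ cos δ sin h₀ = 1.0972×0.85446×-0.26724 + 0.51952×0.96363×0.88992 = -0.250541 + 0.445516 = 0.194975.
Q̄ = (S_0/π) × [bracket] = (1361/π) × 0.194975 = 84.47 W/m².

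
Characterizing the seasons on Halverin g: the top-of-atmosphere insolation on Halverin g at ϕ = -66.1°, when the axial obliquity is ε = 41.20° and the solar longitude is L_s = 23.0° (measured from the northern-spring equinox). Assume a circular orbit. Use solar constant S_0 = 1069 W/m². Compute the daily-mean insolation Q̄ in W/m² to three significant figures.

Solar declination: sin δ = sin ε · sin L_s = sin 41.20° × sin 23.0° = 0.25737, so δ = +14.914°.
cos h₀ = −tan(-66.1°) tan(+14.914°) = 0.6010, h₀ = 0.9260 rad.
Bracket: h₀ sin ϕ sin δ + cos ϕ cos δ sin h₀ = 0.9260×-0.91425×0.25737 + 0.40514×0.96631×0.79922 = -0.217888 + 0.312887 = 0.094999.
Q̄ = (S_0/π) × [bracket] = (1069/π) × 0.094999 = 32.33 W/m².

Q̄ ≈ 32.3 W/m²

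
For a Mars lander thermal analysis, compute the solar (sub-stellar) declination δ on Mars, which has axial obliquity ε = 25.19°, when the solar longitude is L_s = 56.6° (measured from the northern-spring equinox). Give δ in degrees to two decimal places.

sin δ = sin ε · sin L_s = sin 25.19° × sin 56.6° = 0.355329.
δ = arcsin(0.355329) = +20.81°.

δ = +20.81°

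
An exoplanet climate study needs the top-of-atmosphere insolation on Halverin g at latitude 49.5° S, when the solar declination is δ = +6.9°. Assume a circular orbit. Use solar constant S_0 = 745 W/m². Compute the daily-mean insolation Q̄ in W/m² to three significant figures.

Q̄ ≈ 120 W/m²

cos h₀ = −tan(-49.5°) tan(+6.900°) = 0.1417, h₀ = 1.4286 rad.
Bracket: h₀ sin ϕ sin δ + cos ϕ cos δ sin h₀ = 1.4286×-0.76041×0.12014 + 0.64945×0.99276×0.98991 = -0.130511 + 0.638242 = 0.507731.
Q̄ = (S_0/π) × [bracket] = (745/π) × 0.507731 = 120.4 W/m².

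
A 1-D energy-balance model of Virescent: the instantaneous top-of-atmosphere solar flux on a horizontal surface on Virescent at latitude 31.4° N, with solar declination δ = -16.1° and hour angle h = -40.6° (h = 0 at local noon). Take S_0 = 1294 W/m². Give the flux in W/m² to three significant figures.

cos θ_z = sin ϕ sin δ + cos ϕ cos δ cos h = -0.144484 + 0.622659 = 0.478175.
Flux = S_0 · cos θ_z = 1294 × 0.478175 = 618.8 W/m².

619 W/m²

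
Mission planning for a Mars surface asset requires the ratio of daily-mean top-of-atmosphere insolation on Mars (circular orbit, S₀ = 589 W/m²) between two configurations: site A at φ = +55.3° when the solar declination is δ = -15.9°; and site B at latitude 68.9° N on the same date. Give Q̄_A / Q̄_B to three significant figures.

Q̄_A / Q̄_B ≈ 5.43

— Configuration A (φ=+55.3°):
cos H₀ = −tan(+55.3°) tan(-15.900°) = 0.4114, H₀ = 1.1468 rad.
Bracket: H₀ sin φ sin δ + cos φ cos δ sin H₀ = 1.1468×0.82214×-0.27396 + 0.56928×0.96174×0.91146 = -0.258298 + 0.499024 = 0.240726.
Q̄ = (S₀/π) × [bracket] = (589/π) × 0.240726 = 45.132 W/m².
— Configuration B (φ=+68.9°):
cos H₀ = −tan(+68.9°) tan(-15.900°) = 0.7382, H₀ = 0.7404 rad.
Bracket: H₀ sin φ sin δ + cos φ cos δ sin H₀ = 0.7404×0.93295×-0.27396 + 0.36000×0.96174×0.67455 = -0.189240 + 0.233547 = 0.044307.
Q̄ = (S₀/π) × [bracket] = (589/π) × 0.044307 = 8.3069 W/m².
Ratio Q̄_A / Q̄_B = 45.132 / 8.3069 = 5.433.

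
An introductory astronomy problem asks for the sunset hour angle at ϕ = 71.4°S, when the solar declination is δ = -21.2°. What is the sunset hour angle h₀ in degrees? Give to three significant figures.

h₀ = 180°

Sunrise equation: cos h₀ = −tan ϕ · tan δ = -1.1525 ≤ −1, so the Sun never sets (polar day) and h₀ = π.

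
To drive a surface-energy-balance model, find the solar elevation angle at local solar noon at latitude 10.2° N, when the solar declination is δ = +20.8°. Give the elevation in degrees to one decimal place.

79.4°

At local noon the hour angle is zero, so the zenith angle equals |ϕ − δ| = |+10.2° − (+20.800°)| = 10.600°.
Elevation = 90° − 10.600° = 79.4°.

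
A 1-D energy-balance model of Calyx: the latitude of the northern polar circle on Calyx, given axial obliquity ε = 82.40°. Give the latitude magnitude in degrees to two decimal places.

The polar circle is the lowest latitude that experiences at least one full rotation of continuous daylight at the northern-summer solstice; it lies at |ϕ| = 90° − ε = 90° − 82.40° = 7.60°.

7.60°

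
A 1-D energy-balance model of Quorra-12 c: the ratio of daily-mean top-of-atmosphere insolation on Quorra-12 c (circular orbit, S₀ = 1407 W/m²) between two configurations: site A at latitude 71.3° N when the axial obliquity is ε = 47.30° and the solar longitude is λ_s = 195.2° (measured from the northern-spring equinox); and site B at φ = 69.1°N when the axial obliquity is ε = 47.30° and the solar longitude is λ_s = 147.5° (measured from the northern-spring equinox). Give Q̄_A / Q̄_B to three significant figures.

Q̄_A / Q̄_B ≈ 0.0712

— Configuration A (φ=+71.3°):
Solar declination: sin δ = sin ε · sin λ_s = sin 47.30° × sin 195.2° = -0.19269, so δ = -11.110°.
cos H₀ = −tan(+71.3°) tan(-11.110°) = 0.5801, H₀ = 0.9519 rad.
Bracket: H₀ sin φ sin δ + cos φ cos δ sin H₀ = 0.9519×0.94721×-0.19269 + 0.32061×0.98126×0.81452 = -0.173739 + 0.256249 = 0.082510.
Q̄ = (S₀/π) × [bracket] = (1407/π) × 0.082510 = 36.953 W/m².
— Configuration B (φ=+69.1°):
Solar declination: sin δ = sin ε · sin λ_s = sin 47.30° × sin 147.5° = 0.39487, so δ = +23.258°.
cos H₀ = −tan(+69.1°) tan(+23.258°) = -1.1255 ≤ −1 ⇒ polar day, H₀ = π.
Bracket: H₀ sin φ sin δ + cos φ cos δ sin H₀ = 3.1416×0.93420×0.39487 + 0.35674×0.91874×0.00000 = 1.158897 + 0.000000 = 1.158897.
Q̄ = (S₀/π) × [bracket] = (1407/π) × 1.158897 = 519.03 W/m².
Ratio Q̄_A / Q̄_B = 36.953 / 519.03 = 0.07120.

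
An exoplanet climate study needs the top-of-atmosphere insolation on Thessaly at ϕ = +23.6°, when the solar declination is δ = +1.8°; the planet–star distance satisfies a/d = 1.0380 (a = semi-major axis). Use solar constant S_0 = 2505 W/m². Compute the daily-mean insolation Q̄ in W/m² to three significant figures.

Q̄ ≈ 804 W/m²

cos h₀ = −tan(+23.6°) tan(+1.800°) = -0.0137, h₀ = 1.5845 rad.
Bracket: h₀ sin ϕ sin δ + cos ϕ cos δ sin h₀ = 1.5845×0.40035×0.03141 + 0.91636×0.99951×0.99991 = 0.019925 + 0.915829 = 0.935754.
Inverse-square distance factor (a/d)² = 1.0380² = 1.077444.
Q̄ = (S_0/π) × 1.077444 × [bracket] = (2505/π) × 1.077444 × 0.935754 = 803.9 W/m².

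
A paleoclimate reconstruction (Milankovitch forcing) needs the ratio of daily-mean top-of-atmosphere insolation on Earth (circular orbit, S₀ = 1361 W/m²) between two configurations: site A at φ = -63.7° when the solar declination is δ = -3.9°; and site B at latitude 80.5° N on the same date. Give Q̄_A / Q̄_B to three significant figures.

Q̄_A / Q̄_B ≈ 7.41

— Configuration A (φ=-63.7°):
cos H₀ = −tan(-63.7°) tan(-3.900°) = -0.1379, H₀ = 1.7092 rad.
Bracket: H₀ sin φ sin δ + cos φ cos δ sin H₀ = 1.7092×-0.89649×-0.06802 + 0.44307×0.99768×0.99044 = 0.104226 + 0.437816 = 0.542042.
Q̄ = (S₀/π) × [bracket] = (1361/π) × 0.542042 = 234.82 W/m².
— Configuration B (φ=+80.5°):
cos H₀ = −tan(+80.5°) tan(-3.900°) = 0.4074, H₀ = 1.1512 rad.
Bracket: H₀ sin φ sin δ + cos φ cos δ sin H₀ = 1.1512×0.98629×-0.06802 + 0.16505×0.99768×0.91326 = -0.077231 + 0.150384 = 0.073153.
Q̄ = (S₀/π) × [bracket] = (1361/π) × 0.073153 = 31.691 W/m².
Ratio Q̄_A / Q̄_B = 234.82 / 31.691 = 7.410.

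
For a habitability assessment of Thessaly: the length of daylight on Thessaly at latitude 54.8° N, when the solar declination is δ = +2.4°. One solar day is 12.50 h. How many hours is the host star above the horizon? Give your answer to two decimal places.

cos H₀ = −tan φ · tan δ = −tan(+54.8°) × tan(+2.400°) = -0.0594, so H₀ = 1.6302 rad = 93.41°.
Daylight = 2H₀/(2π) × 12.50 h = (1.6302/π) × 12.50 = 6.49 h.

6.49 h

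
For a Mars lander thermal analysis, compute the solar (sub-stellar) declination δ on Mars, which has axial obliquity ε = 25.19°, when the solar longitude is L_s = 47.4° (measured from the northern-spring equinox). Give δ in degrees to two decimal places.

δ = +18.26°

sin δ = sin ε · sin L_s = sin 25.19° × sin 47.4° = 0.313299.
δ = arcsin(0.313299) = +18.26°.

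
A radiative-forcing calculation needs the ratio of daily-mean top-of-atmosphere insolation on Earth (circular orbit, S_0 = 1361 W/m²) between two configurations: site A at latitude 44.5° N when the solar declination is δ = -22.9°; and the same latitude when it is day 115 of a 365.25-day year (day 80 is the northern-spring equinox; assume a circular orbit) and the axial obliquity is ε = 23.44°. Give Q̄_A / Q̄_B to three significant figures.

— Configuration A (ϕ=+44.5°):
cos h₀ = −tan(+44.5°) tan(-22.900°) = 0.4151, h₀ = 1.1427 rad.
Bracket: h₀ sin ϕ sin δ + cos ϕ cos δ sin h₀ = 1.1427×0.70091×-0.38912 + 0.71325×0.92119×0.90977 = -0.311658 + 0.597754 = 0.286096.
Q̄ = (S_0/π) × [bracket] = (1361/π) × 0.286096 = 123.94 W/m².
— Configuration B (ϕ=+44.5°):
Solar longitude: L_s = 360° × (115 − 80)/365.25 = 34.497°.
sin δ = sin 23.44° × sin 34.497° = 0.22529, so δ = +13.020°.
cos h₀ = −tan(+44.5°) tan(+13.020°) = -0.2272, h₀ = 1.8000 rad.
Bracket: h₀ sin ϕ sin δ + cos ϕ cos δ sin h₀ = 1.8000×0.70091×0.22529 + 0.71325×0.97429×0.97384 = 0.284234 + 0.676733 = 0.960967.
Q̄ = (S_0/π) × [bracket] = (1361/π) × 0.960967 = 416.31 W/m².
Ratio Q̄_A / Q̄_B = 123.94 / 416.31 = 0.2977.

Q̄_A / Q̄_B ≈ 0.298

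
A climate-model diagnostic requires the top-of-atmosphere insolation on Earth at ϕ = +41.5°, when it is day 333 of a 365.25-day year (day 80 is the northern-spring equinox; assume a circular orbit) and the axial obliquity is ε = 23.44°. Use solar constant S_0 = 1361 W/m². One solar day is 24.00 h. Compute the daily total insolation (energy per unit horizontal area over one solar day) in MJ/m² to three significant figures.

Solar longitude: L_s = 360° × (333 − 80)/365.25 = 249.363°.
sin δ = sin 23.44° × sin 249.363° = -0.37226, so δ = -21.855°.
cos h₀ = −tan(+41.5°) tan(-21.855°) = 0.3549, h₀ = 1.2080 rad.
Bracket: h₀ sin ϕ sin δ + cos ϕ cos δ sin h₀ = 1.2080×0.66262×-0.37226 + 0.74896×0.92813×0.93492 = -0.297974 + 0.649893 = 0.351919.
Q̄ = (S_0/π) × [bracket] = (1361/π) × 0.351919 = 152.46 W/m².
Daily total = Q̄ × 24.00 h × 3600 s/h = 152.46 × 24.00 × 3600 / 10⁶ = 13.17 MJ/m².

13.2 MJ/m²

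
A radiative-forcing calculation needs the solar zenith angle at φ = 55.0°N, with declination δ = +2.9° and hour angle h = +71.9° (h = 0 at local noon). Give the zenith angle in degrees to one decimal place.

θ_z = 77.3°

cos θ_z = sin φ sin δ + cos φ cos δ cos h = 0.041443 + 0.177968 = 0.219411.
θ_z = arccos(0.219411) = 77.3°.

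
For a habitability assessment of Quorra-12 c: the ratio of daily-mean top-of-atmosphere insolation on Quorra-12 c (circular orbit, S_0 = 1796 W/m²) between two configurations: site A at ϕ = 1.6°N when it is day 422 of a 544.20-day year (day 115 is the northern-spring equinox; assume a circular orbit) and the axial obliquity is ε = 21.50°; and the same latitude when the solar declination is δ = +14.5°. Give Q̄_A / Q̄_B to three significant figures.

— Configuration A (ϕ=+1.6°):
Solar longitude: L_s = 360° × (422 − 115)/544.20 = 203.087°.
sin δ = sin 21.50° × sin 203.087° = -0.14372, so δ = -8.263°.
cos h₀ = −tan(+1.6°) tan(-8.263°) = 0.0041, h₀ = 1.5667 rad.
Bracket: h₀ sin ϕ sin δ + cos ϕ cos δ sin h₀ = 1.5667×0.02792×-0.14372 + 0.99961×0.98962×0.99999 = -0.006287 + 0.989224 = 0.982937.
Q̄ = (S_0/π) × [bracket] = (1796/π) × 0.982937 = 561.93 W/m².
— Configuration B (ϕ=+1.6°):
cos h₀ = −tan(+1.6°) tan(+14.500°) = -0.0072, h₀ = 1.5780 rad.
Bracket: h₀ sin ϕ sin δ + cos ϕ cos δ sin h₀ = 1.5780×0.02792×0.25038 + 0.99961×0.96815×0.99997 = 0.011031 + 0.967743 = 0.978774.
Q̄ = (S_0/π) × [bracket] = (1796/π) × 0.978774 = 559.55 W/m².
Ratio Q̄_A / Q̄_B = 561.93 / 559.55 = 1.004.

Q̄_A / Q̄_B ≈ 1.00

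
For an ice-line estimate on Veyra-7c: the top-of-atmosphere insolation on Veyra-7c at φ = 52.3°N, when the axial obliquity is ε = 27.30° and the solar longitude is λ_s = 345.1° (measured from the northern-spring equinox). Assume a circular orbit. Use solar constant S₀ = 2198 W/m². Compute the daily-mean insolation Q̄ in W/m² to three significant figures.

Solar declination: sin δ = sin ε · sin λ_s = sin 27.30° × sin 345.1° = -0.11793, so δ = -6.773°.
cos H₀ = −tan(+52.3°) tan(-6.773°) = 0.1537, H₀ = 1.4165 rad.
Bracket: H₀ sin φ sin δ + cos φ cos δ sin H₀ = 1.4165×0.79122×-0.11793 + 0.61153×0.99302×0.98812 = -0.132172 + 0.600047 = 0.467875.
Q̄ = (S₀/π) × [bracket] = (2198/π) × 0.467875 = 327.3 W/m².

Q̄ ≈ 327 W/m²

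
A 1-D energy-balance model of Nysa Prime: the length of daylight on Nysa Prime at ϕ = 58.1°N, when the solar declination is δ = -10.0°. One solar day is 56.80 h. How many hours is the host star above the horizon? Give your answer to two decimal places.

cos h₀ = −tan ϕ · tan δ = −tan(+58.1°) × tan(-10.000°) = 0.2833, so h₀ = 1.2836 rad = 73.54°.
Daylight = 2h₀/(2π) × 56.80 h = (1.2836/π) × 56.80 = 23.21 h.

23.21 h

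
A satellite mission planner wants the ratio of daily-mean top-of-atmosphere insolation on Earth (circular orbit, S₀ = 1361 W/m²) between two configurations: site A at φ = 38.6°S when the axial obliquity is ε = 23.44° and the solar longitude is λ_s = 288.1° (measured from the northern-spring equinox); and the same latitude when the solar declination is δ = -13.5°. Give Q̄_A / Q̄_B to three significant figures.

Q̄_A / Q̄_B ≈ 1.13

— Configuration A (φ=-38.6°):
Solar declination: sin δ = sin ε · sin λ_s = sin 23.44° × sin 288.1° = -0.37810, so δ = -22.216°.
cos H₀ = −tan(-38.6°) tan(-22.216°) = -0.3260, H₀ = 1.9029 rad.
Bracket: H₀ sin φ sin δ + cos φ cos δ sin H₀ = 1.9029×-0.62388×-0.37810 + 0.78152×0.92576×0.94536 = 0.448873 + 0.683968 = 1.132841.
Q̄ = (S₀/π) × [bracket] = (1361/π) × 1.132841 = 490.77 W/m².
— Configuration B (φ=-38.6°):
cos H₀ = −tan(-38.6°) tan(-13.500°) = -0.1917, H₀ = 1.7636 rad.
Bracket: H₀ sin φ sin δ + cos φ cos δ sin H₀ = 1.7636×-0.62388×-0.23345 + 0.78152×0.97237×0.98146 = 0.256859 + 0.745838 = 1.002697.
Q̄ = (S₀/π) × [bracket] = (1361/π) × 1.002697 = 434.39 W/m².
Ratio Q̄_A / Q̄_B = 490.77 / 434.39 = 1.130.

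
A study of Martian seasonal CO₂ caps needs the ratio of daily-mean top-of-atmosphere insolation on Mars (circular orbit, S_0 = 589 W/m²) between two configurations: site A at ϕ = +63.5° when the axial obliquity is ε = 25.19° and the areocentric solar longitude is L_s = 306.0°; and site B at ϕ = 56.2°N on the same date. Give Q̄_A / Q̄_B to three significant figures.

— Configuration A (ϕ=+63.5°):
sin δ = sin 25.19° × sin 306.0° = -0.34433, so δ = -20.141°.
cos h₀ = −tan(+63.5°) tan(-20.141°) = 0.7356, h₀ = 0.7442 rad.
Bracket: h₀ sin ϕ sin δ + cos ϕ cos δ sin h₀ = 0.7442×0.89493×-0.34433 + 0.44620×0.93885×0.67740 = -0.229326 + 0.283773 = 0.054447.
Q̄ = (S_0/π) × [bracket] = (589/π) × 0.054447 = 10.208 W/m².
— Configuration B (ϕ=+56.2°):
cos h₀ = −tan(+56.2°) tan(-20.141°) = 0.5479, h₀ = 0.9910 rad.
Bracket: h₀ sin ϕ sin δ + cos ϕ cos δ sin h₀ = 0.9910×0.83098×-0.34433 + 0.55630×0.93885×0.83657 = -0.283556 + 0.436926 = 0.153370.
Q̄ = (S_0/π) × [bracket] = (589/π) × 0.153370 = 28.755 W/m².
Ratio Q̄_A / Q̄_B = 10.208 / 28.755 = 0.3550.

Q̄_A / Q̄_B ≈ 0.355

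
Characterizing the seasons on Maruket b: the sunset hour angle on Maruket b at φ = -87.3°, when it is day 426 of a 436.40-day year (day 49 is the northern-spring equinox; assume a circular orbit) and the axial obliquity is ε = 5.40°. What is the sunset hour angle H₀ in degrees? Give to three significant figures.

Solar longitude: λ_s = 360° × (426 − 49)/436.40 = 310.999°.
sin δ = sin 5.40° × sin 310.999° = -0.07103, so δ = -4.073°.
Sunrise equation: cos H₀ = −tan φ · tan δ = -1.5099 ≤ −1, so the host star never sets (polar day) and H₀ = π.

H₀ = 180°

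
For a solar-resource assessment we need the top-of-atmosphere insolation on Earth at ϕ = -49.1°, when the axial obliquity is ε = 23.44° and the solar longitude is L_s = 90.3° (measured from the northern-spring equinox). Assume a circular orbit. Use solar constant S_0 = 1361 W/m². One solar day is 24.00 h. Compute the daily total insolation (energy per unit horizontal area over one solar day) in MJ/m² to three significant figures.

7.69 MJ/m²

Solar declination: sin δ = sin ε · sin L_s = sin 23.44° × sin 90.3° = 0.39778, so δ = +23.440°.
cos h₀ = −tan(-49.1°) tan(+23.440°) = 0.5005, h₀ = 1.0466 rad.
Bracket: h₀ sin ϕ sin δ + cos ϕ cos δ sin h₀ = 1.0466×-0.75585×0.39778 + 0.65474×0.91748×0.86573 = -0.314673 + 0.520053 = 0.205380.
Q̄ = (S_0/π) × [bracket] = (1361/π) × 0.205380 = 88.975 W/m².
Daily total = Q̄ × 24.00 h × 3600 s/h = 88.975 × 24.00 × 3600 / 10⁶ = 7.687 MJ/m².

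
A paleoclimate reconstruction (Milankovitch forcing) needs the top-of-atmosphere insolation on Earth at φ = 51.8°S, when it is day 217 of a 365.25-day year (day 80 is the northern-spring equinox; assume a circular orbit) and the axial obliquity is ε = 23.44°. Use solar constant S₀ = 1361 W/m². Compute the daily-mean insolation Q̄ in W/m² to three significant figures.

Solar longitude: λ_s = 360° × (217 − 80)/365.25 = 135.031°.
sin δ = sin 23.44° × sin 135.031° = 0.28113, so δ = +16.328°.
cos H₀ = −tan(-51.8°) tan(+16.328°) = 0.3723, H₀ = 1.1894 rad.
Bracket: H₀ sin φ sin δ + cos φ cos δ sin H₀ = 1.1894×-0.78586×0.28113 + 0.61841×0.95967×0.92813 = -0.262773 + 0.550817 = 0.288044.
Q̄ = (S₀/π) × [bracket] = (1361/π) × 0.288044 = 124.8 W/m².

Q̄ ≈ 125 W/m²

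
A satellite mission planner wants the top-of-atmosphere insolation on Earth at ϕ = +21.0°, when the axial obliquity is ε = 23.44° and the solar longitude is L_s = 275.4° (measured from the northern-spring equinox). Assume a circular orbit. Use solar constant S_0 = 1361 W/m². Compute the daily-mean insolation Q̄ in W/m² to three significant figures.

Q̄ ≈ 280 W/m²

Solar declination: sin δ = sin ε · sin L_s = sin 23.44° × sin 275.4° = -0.39602, so δ = -23.330°.
cos h₀ = −tan(+21.0°) tan(-23.330°) = 0.1656, h₀ = 1.4045 rad.
Bracket: h₀ sin ϕ sin δ + cos ϕ cos δ sin h₀ = 1.4045×0.35837×-0.39602 + 0.93358×0.91824×0.98620 = -0.199329 + 0.845420 = 0.646091.
Q̄ = (S_0/π) × [bracket] = (1361/π) × 0.646091 = 279.9 W/m².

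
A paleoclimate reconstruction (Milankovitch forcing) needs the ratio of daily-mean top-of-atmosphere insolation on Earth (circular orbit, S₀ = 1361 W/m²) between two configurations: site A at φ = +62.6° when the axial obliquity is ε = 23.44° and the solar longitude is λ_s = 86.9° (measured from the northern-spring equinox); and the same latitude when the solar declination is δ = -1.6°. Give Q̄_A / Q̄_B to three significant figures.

Q̄_A / Q̄_B ≈ 2.69

— Configuration A (φ=+62.6°):
Solar declination: sin δ = sin ε · sin λ_s = sin 23.44° × sin 86.9° = 0.39721, so δ = +23.404°.
cos H₀ = −tan(+62.6°) tan(+23.404°) = -0.8350, H₀ = 2.5589 rad.
Bracket: H₀ sin φ sin δ + cos φ cos δ sin H₀ = 2.5589×0.88782×0.39721 + 0.46020×0.91773×0.55027 = 0.902399 + 0.232401 = 1.134800.
Q̄ = (S₀/π) × [bracket] = (1361/π) × 1.134800 = 491.62 W/m².
— Configuration B (φ=+62.6°):
cos H₀ = −tan(+62.6°) tan(-1.600°) = 0.0539, H₀ = 1.5169 rad.
Bracket: H₀ sin φ sin δ + cos φ cos δ sin H₀ = 1.5169×0.88782×-0.02792 + 0.46020×0.99961×0.99855 = -0.037601 + 0.459353 = 0.421752.
Q̄ = (S₀/π) × [bracket] = (1361/π) × 0.421752 = 182.71 W/m².
Ratio Q̄_A / Q̄_B = 491.62 / 182.71 = 2.691.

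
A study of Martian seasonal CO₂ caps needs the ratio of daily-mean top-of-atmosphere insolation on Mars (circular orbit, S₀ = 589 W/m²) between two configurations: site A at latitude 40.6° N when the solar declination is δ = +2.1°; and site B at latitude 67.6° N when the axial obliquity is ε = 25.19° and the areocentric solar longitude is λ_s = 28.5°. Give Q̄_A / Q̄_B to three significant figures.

Q̄_A / Q̄_B ≈ 1.11

— Configuration A (φ=+40.6°):
cos H₀ = −tan(+40.6°) tan(+2.100°) = -0.0314, H₀ = 1.6022 rad.
Bracket: H₀ sin φ sin δ + cos φ cos δ sin H₀ = 1.6022×0.65077×0.03664 + 0.75927×0.99933×0.99951 = 0.038203 + 0.758389 = 0.796592.
Q̄ = (S₀/π) × [bracket] = (589/π) × 0.796592 = 149.35 W/m².
— Configuration B (φ=+67.6°):
sin δ = sin 25.19° × sin 28.5° = 0.20309, so δ = +11.718°.
cos H₀ = −tan(+67.6°) tan(+11.718°) = -0.5032, H₀ = 2.0981 rad.
Bracket: H₀ sin φ sin δ + cos φ cos δ sin H₀ = 2.0981×0.92455×0.20309 + 0.38107×0.97916×0.86416 = 0.393954 + 0.322443 = 0.716397.
Q̄ = (S₀/π) × [bracket] = (589/π) × 0.716397 = 134.31 W/m².
Ratio Q̄_A / Q̄_B = 149.35 / 134.31 = 1.112.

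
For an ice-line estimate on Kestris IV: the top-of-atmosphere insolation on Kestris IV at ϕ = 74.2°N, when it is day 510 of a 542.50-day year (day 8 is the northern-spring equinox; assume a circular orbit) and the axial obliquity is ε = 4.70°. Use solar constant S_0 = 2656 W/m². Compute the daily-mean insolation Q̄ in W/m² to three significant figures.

Q̄ ≈ 185 W/m²

Solar longitude: L_s = 360° × (510 − 8)/542.50 = 333.124°.
sin δ = sin 4.70° × sin 333.124° = -0.03704, so δ = -2.123°.
cos h₀ = −tan(+74.2°) tan(-2.123°) = 0.1310, h₀ = 1.4394 rad.
Bracket: h₀ sin ϕ sin δ + cos ϕ cos δ sin h₀ = 1.4394×0.96222×-0.03704 + 0.27228×0.99931×0.99138 = -0.051301 + 0.269747 = 0.218446.
Q̄ = (S_0/π) × [bracket] = (2656/π) × 0.218446 = 184.7 W/m².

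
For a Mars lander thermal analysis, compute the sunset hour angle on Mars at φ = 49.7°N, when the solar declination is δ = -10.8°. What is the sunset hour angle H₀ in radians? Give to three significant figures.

H₀ = 1.34 rad

cos H₀ = −tan φ · tan δ = −tan(+49.7°) × tan(-10.800°) = 0.2249, so H₀ = 1.3439 rad = 77.00°.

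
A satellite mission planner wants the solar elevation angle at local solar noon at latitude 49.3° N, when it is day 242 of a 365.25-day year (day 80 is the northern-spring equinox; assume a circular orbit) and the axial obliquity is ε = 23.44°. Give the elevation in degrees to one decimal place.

48.6°

Solar longitude: λ_s = 360° × (242 − 80)/365.25 = 159.671°.
sin δ = sin 23.44° × sin 159.671° = 0.13819, so δ = +7.943°.
At local noon the hour angle is zero, so the zenith angle equals |φ − δ| = |+49.3° − (+7.943°)| = 41.357°.
Elevation = 90° − 41.357° = 48.6°.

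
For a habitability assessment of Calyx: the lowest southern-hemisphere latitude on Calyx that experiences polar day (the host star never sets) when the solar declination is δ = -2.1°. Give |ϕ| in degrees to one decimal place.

Polar day requires cos h₀ = −tan ϕ tan δ ≤ −1, i.e. tan ϕ tan δ ≥ 1.
The boundary is |tan ϕ| · |tan δ| = 1, so |ϕ| = 90° − |δ| = 90° − 2.1° = 87.9° in the southern hemisphere.

|ϕ| = 87.9°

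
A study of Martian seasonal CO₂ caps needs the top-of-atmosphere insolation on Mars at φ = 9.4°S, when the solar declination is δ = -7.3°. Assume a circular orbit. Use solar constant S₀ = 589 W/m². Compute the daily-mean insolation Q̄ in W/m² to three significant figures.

Q̄ ≈ 190 W/m²

cos H₀ = −tan(-9.4°) tan(-7.300°) = -0.0212, H₀ = 1.5920 rad.
Bracket: H₀ sin φ sin δ + cos φ cos δ sin H₀ = 1.5920×-0.16333×-0.12706 + 0.98657×0.99189×0.99978 = 0.033038 + 0.978354 = 1.011392.
Q̄ = (S₀/π) × [bracket] = (589/π) × 1.011392 = 189.6 W/m².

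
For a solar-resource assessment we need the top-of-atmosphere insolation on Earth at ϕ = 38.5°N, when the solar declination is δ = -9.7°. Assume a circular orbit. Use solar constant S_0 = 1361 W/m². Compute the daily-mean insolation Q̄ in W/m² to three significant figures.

Q̄ ≈ 266 W/m²

cos h₀ = −tan(+38.5°) tan(-9.700°) = 0.1360, h₀ = 1.4344 rad.
Bracket: h₀ sin ϕ sin δ + cos ϕ cos δ sin h₀ = 1.4344×0.62251×-0.16849 + 0.78261×0.98570×0.99071 = -0.150449 + 0.764252 = 0.613803.
Q̄ = (S_0/π) × [bracket] = (1361/π) × 0.613803 = 265.9 W/m².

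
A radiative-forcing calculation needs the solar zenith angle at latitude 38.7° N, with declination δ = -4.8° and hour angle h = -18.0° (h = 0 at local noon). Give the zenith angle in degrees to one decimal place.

cos θ_z = sin ϕ sin δ + cos ϕ cos δ cos h = -0.052319 + 0.739630 = 0.687311.
θ_z = arccos(0.687311) = 46.6°.

θ_z = 46.6°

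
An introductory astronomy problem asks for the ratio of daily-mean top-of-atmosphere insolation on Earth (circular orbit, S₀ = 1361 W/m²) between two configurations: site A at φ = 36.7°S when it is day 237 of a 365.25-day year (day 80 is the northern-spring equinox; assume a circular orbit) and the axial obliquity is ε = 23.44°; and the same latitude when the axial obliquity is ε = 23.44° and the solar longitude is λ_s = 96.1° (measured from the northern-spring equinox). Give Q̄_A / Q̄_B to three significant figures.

— Configuration A (φ=-36.7°):
Solar longitude: λ_s = 360° × (237 − 80)/365.25 = 154.743°.
sin δ = sin 23.44° × sin 154.743° = 0.16973, so δ = +9.772°.
cos H₀ = −tan(-36.7°) tan(+9.772°) = 0.1284, H₀ = 1.4421 rad.
Bracket: H₀ sin φ sin δ + cos φ cos δ sin H₀ = 1.4421×-0.59763×0.16973 + 0.80178×0.98549×0.99173 = -0.146280 + 0.783612 = 0.637332.
Q̄ = (S₀/π) × [bracket] = (1361/π) × 0.637332 = 276.10 W/m².
— Configuration B (φ=-36.7°):
Solar declination: sin δ = sin ε · sin λ_s = sin 23.44° × sin 96.1° = 0.39554, so δ = +23.299°.
cos H₀ = −tan(-36.7°) tan(+23.299°) = 0.3210, H₀ = 1.2440 rad.
Bracket: H₀ sin φ sin δ + cos φ cos δ sin H₀ = 1.2440×-0.59763×0.39554 + 0.80178×0.91845×0.94708 = -0.294065 + 0.697425 = 0.403360.
Q̄ = (S₀/π) × [bracket] = (1361/π) × 0.403360 = 174.74 W/m².
Ratio Q̄_A / Q̄_B = 276.10 / 174.74 = 1.580.

Q̄_A / Q̄_B ≈ 1.58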